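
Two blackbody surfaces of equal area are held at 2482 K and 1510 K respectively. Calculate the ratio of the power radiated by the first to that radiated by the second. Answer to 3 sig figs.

P₁/P₂ ≈ 7.30

With equal areas, P₁/P₂ = (T₁/T₂)⁴ = (2482/1510)⁴ = 7.30.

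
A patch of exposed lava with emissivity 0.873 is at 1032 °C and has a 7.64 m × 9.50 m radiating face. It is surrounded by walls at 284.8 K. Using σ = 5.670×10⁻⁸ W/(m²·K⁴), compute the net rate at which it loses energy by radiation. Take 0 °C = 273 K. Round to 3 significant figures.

Net loss ≈ 1.04×10⁷ W

T = 1032 °C + 273 = 1305 K.
Area A = 7.64 × 9.50 = 72.58 m².
Net radiated power P_net = εσA(T⁴ − T₀⁴) = 0.873×5.670×10⁻⁸×72.58×(1305⁴ − 284.8⁴).
T⁴ − T₀⁴ = 2.90029×10¹² − 6.57900×10⁹ = 2.89371×10¹² K⁴, so P_net = 1.04×10⁷ W.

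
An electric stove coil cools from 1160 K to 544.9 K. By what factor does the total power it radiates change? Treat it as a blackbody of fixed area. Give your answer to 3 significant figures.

P₂/P₁ ≈ 0.0487

P ∝ T⁴, so P₂/P₁ = (T₂/T₁)⁴ = (544.9/1160)⁴ = (0.469741)⁴ = 0.0487.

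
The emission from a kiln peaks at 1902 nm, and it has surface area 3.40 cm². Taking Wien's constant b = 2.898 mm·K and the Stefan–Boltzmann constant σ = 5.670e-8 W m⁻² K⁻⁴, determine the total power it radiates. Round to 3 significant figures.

P ≈ 104 W

Wien's law: T = b/λ_max = 2.898×10⁻³/1.902×10⁻⁶ = 1523.66 K.
Area A = 3.40 cm² = 3.40×10⁻⁴ m².
Then P = σAT⁴ = 5.670×10⁻⁸×3.40×10⁻⁴×(1523.66)⁴ = 104 W.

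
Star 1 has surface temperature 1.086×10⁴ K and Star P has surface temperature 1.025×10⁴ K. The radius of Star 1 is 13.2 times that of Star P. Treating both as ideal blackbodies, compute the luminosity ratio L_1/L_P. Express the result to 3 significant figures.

L_1/L_P ≈ 220

L ∝ R²T⁴, so L_1/L_P = (R_1/R_P)²(T_1/T_P)⁴ = (13.2)² × (1.086×10⁴/1.025×10⁴)⁴ = 174.24 × 1.26015 = 220.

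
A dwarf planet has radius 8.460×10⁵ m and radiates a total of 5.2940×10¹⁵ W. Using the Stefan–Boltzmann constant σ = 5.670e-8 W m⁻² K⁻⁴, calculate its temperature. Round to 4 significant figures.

T ≈ 319.2 K

Surface area A = 4πR² = 4π(8.460×10⁵ m)² = 8.99395×10¹² m².
P = σAT⁴ ⇒ T = (P/(σA))^(1/4) = (5.2940×10¹⁵/(5.670×10⁻⁸×8.99395×10¹²))^(1/4) = 319.2 K.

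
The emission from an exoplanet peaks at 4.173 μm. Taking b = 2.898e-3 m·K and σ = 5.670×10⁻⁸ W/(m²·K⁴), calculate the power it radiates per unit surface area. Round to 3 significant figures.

Wien's law: T = b/λ_max = 2.898×10⁻³/4.173×10⁻⁶ = 694.464 K.
Then I = σT⁴ = 5.670×10⁻⁸×(694.464)⁴ = 1.32×10⁴ W/m².

I ≈ 1.32×10⁴ W/m²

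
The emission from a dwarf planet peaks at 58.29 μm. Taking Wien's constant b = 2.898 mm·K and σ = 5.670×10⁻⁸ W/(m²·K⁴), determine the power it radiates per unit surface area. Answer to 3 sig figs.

I ≈ 0.346 W/m²

Wien's law: T = b/λ_max = 2.898×10⁻³/5.829×10⁻⁵ = 49.7169 K.
Then I = σT⁴ = 5.670×10⁻⁸×(49.7169)⁴ = 0.346 W/m².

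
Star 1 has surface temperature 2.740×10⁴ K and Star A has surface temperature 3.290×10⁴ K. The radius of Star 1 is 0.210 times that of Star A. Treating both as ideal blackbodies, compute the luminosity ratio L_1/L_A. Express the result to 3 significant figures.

L_1/L_A ≈ 0.0212

L ∝ R²T⁴, so L_1/L_A = (R_1/R_A)²(T_1/T_A)⁴ = (0.210)² × (2.740×10⁴/3.290×10⁴)⁴ = 0.0441 × 0.481082 = 0.0212.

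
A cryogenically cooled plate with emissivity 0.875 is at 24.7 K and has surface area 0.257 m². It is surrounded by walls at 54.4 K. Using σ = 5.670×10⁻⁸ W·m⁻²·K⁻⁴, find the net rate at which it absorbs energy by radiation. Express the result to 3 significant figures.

Net gain ≈ 0.107 W

Area A = 0.257 m².
Net radiated power P_net = εσA(T⁴ − T₀⁴) = 0.875×5.670×10⁻⁸×0.257×(24.7⁴ − 54.4⁴).
T⁴ − T₀⁴ = 3.72210×10⁵ − 8.75781×10⁶ = -8.38560×10⁶ K⁴, so P_net = -0.107 W — negative, meaning a net gain of 0.107 W.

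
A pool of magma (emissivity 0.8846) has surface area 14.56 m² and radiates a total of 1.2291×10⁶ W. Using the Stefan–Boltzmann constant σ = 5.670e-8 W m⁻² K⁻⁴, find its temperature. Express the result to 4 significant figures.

Area A = 14.56 m².
P = εσAT⁴ ⇒ T = (P/(εσA))^(1/4) = (1.2291×10⁶/(0.8846×5.670×10⁻⁸×14.56))^(1/4) = 1139 K.

T ≈ 1139 K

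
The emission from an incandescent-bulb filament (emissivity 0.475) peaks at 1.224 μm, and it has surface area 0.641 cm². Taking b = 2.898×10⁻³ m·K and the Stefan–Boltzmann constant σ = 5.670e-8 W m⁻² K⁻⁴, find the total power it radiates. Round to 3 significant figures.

P ≈ 54.3 W

Wien's law: T = b/λ_max = 2.898×10⁻³/1.224×10⁻⁶ = 2367.65 K.
Area A = 0.641 cm² = 6.41×10⁻⁵ m².
Then P = εσAT⁴ = 0.475×5.670×10⁻⁸×6.41×10⁻⁵×(2367.65)⁴ = 54.3 W.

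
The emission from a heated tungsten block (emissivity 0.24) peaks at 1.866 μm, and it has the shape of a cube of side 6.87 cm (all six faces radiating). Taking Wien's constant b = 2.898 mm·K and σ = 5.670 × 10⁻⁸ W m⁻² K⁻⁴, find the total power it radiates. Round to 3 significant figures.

P ≈ 2.24×10³ W

Wien's law: T = b/λ_max = 2.898×10⁻³/1.866×10⁻⁶ = 1553.05 K.
Area A = 6s² = 6×(0.0687 m)² = 0.0283181 m².
Then P = εσAT⁴ = 0.24×5.670×10⁻⁸×0.0283181×(1553.05)⁴ = 2.24×10³ W.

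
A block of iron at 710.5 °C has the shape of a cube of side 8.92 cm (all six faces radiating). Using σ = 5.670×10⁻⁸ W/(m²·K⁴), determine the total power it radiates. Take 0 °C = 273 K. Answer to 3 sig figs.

P ≈ 2.53×10³ W

T = 710.5 °C + 273 = 983.5 K.
Area A = 6s² = 6×(0.0892 m)² = 0.0477398 m².
P = σAT⁴ = 5.670×10⁻⁸ × 0.0477398 × (983.5)⁴ = 2.53×10³ W.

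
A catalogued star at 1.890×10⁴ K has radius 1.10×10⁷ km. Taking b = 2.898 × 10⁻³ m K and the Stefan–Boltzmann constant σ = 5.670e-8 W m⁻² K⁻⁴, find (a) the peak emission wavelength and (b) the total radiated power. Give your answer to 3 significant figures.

λ_max ≈ 153 nm; P ≈ 1.10×10³¹ W

(a) λ_max = b/T = 2.898×10⁻³/1.890×10⁴ = 1.533×10⁻⁷ m = 153 nm.
Surface area A = 4πR² = 4π(1.10×10¹⁰ m)² = 1.52053×10²¹ m².
(b) P = σAT⁴ = 5.670×10⁻⁸×1.52053×10²¹×(1.890×10⁴)⁴ = 1.10×10³¹ W.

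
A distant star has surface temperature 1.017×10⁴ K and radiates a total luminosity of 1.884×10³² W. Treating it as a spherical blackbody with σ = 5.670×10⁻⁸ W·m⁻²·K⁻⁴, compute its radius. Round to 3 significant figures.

L = 4πR²σT⁴ ⇒ R = √(L/(4πσT⁴)).
σT⁴ = 6.06550×10⁸ W/m², so R = √(1.884×10³²/(4π×6.06550×10⁸)) = 1.57×10¹¹ m.

R ≈ 1.57×10¹¹ m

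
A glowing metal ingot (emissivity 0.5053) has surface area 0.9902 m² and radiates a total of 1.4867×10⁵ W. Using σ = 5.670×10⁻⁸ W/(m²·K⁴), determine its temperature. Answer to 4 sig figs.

Area A = 0.9902 m².
P = εσAT⁴ ⇒ T = (P/(εσA))^(1/4) = (1.4867×10⁵/(0.5053×5.670×10⁻⁸×0.9902))^(1/4) = 1513 K.

T ≈ 1513 K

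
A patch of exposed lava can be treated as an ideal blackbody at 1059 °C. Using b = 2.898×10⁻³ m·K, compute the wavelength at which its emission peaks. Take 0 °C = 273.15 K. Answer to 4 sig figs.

λ_max ≈ 2175 nm

T = 1059 °C + 273.15 = 1332.15 K.
Wien's displacement law: λ_max = b/T = (2.898×10⁻³ m·K)/(1332.15 K) = 2.1754×10⁻⁶ m.
That is 2175 nm, in the infrared range.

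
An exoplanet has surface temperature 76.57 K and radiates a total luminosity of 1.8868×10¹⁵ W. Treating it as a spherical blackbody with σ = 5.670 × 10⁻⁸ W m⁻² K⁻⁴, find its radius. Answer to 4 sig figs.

R ≈ 8.777×10⁶ m

L = 4πR²σT⁴ ⇒ R = √(L/(4πσT⁴)).
σT⁴ = 1.94903 W/m², so R = √(1.8868×10¹⁵/(4π×1.94903)) = 8.777×10⁶ m.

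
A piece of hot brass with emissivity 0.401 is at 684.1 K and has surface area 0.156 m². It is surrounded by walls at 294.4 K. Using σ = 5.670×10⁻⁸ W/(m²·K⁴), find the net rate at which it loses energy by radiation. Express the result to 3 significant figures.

Net loss ≈ 750 W

Area A = 0.156 m².
Net radiated power P_net = εσA(T⁴ − T₀⁴) = 0.401×5.670×10⁻⁸×0.156×(684.1⁴ − 294.4⁴).
T⁴ − T₀⁴ = 2.19017×10¹¹ − 7.51192×10⁹ = 2.11505×10¹¹ K⁴, so P_net = 750 W.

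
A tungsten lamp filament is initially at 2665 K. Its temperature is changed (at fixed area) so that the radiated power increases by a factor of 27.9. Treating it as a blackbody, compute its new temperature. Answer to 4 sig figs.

T₂ ≈ 6125 K

P ∝ T⁴, so T₂/T₁ = (P₂/P₁)^(1/4) = (27.9)^(1/4) = 2.29827.
T₂ = 2665 × 2.29827 = 6125 K.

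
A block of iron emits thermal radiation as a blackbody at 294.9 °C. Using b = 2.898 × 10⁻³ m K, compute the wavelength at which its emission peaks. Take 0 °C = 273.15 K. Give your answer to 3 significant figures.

T = 294.9 °C + 273.15 = 568.05 K.
Wien's displacement law: λ_max = b/T = (2.898×10⁻³ m·K)/(568.05 K) = 5.102×10⁻⁶ m.
That is 5.10 μm, in the infrared range.

λ_max ≈ 5.10 μm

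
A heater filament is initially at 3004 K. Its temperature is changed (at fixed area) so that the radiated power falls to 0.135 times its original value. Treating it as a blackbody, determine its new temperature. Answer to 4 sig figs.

T₂ ≈ 1821 K

P ∝ T⁴, so T₂/T₁ = (P₂/P₁)^(1/4) = (0.135)^(1/4) = 0.606155.
T₂ = 3004 × 0.606155 = 1821 K.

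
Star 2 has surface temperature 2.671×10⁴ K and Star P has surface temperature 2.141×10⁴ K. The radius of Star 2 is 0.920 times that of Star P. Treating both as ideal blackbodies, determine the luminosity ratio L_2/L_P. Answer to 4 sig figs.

L_2/L_P ≈ 2.050

L ∝ R²T⁴, so L_2/L_P = (R_2/R_P)²(T_2/T_P)⁴ = (0.920)² × (2.671×10⁴/2.141×10⁴)⁴ = 0.8464 × 2.42231 = 2.050.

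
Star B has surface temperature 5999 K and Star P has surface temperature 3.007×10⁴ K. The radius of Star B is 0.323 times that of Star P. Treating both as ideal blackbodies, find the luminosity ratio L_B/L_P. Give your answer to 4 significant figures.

L ∝ R²T⁴, so L_B/L_P = (R_B/R_P)²(T_B/T_P)⁴ = (0.323)² × (5999/3.007×10⁴)⁴ = 0.104329 × 1.58410×10⁻³ = 1.653×10⁻⁴.

L_B/L_P ≈ 1.653×10⁻⁴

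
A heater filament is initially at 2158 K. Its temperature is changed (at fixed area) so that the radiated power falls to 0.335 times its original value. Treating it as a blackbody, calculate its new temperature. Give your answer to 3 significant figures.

P ∝ T⁴, so T₂/T₁ = (P₂/P₁)^(1/4) = (0.335)^(1/4) = 0.760784.
T₂ = 2158 × 0.760784 = 1.64×10³ K.

T₂ ≈ 1.64×10³ K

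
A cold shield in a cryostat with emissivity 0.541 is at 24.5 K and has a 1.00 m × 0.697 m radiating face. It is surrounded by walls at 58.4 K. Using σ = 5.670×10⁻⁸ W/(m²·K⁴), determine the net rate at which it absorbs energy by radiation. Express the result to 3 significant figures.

Area A = 1.00 × 0.697 = 0.697 m².
Net radiated power P_net = εσA(T⁴ − T₀⁴) = 0.541×5.670×10⁻⁸×0.697×(24.5⁴ − 58.4⁴).
T⁴ − T₀⁴ = 3.60300×10⁵ − 1.16319×10⁷ = -1.12716×10⁷ K⁴, so P_net = -0.241 W — negative, meaning a net gain of 0.241 W.

Net gain ≈ 0.241 W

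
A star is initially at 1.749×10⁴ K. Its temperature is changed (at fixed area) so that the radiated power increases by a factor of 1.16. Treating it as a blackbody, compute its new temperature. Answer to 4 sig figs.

P ∝ T⁴, so T₂/T₁ = (P₂/P₁)^(1/4) = (1.16)^(1/4) = 1.03780.
T₂ = 1.749×10⁴ × 1.03780 = 1.815×10⁴ K.

T₂ ≈ 1.815×10⁴ K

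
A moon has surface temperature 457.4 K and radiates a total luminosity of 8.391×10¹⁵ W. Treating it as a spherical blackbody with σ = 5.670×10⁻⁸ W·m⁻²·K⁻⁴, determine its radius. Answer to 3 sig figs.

R ≈ 5.19×10⁵ m

L = 4πR²σT⁴ ⇒ R = √(L/(4πσT⁴)).
σT⁴ = 2481.81 W/m², so R = √(8.391×10¹⁵/(4π×2481.81)) = 5.19×10⁵ m.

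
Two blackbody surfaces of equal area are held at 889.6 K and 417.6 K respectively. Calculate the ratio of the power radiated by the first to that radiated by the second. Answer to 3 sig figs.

With equal areas, P₁/P₂ = (T₁/T₂)⁴ = (889.6/417.6)⁴ = 20.6.

P₁/P₂ ≈ 20.6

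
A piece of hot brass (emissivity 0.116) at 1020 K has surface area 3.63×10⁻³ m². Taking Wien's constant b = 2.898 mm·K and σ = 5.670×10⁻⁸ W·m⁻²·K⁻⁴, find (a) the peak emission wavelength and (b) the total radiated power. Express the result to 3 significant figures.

λ_max ≈ 2.84×10³ nm; P ≈ 25.8 W

(a) λ_max = b/T = 2.898×10⁻³/1020 = 2.841×10⁻⁶ m = 2.84×10³ nm.
Area A = 3.63×10⁻³ m².
(b) P = εσAT⁴ = 0.116×5.670×10⁻⁸×3.63×10⁻³×(1020)⁴ = 25.8 W.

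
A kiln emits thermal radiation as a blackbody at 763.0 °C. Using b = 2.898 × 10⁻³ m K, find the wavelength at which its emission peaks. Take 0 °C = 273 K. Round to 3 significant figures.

T = 763.0 °C + 273 = 1036.0 K.
Wien's displacement law: λ_max = b/T = (2.898×10⁻³ m·K)/(1036.0 K) = 2.797×10⁻⁶ m.
That is 2.80 μm, in the infrared range.

λ_max ≈ 2.80 μm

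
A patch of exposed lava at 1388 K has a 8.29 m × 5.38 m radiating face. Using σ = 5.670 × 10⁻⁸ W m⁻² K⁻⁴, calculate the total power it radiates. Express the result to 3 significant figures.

Area A = 8.29 × 5.38 = 44.6002 m².
P = σAT⁴ = 5.670×10⁻⁸ × 44.6002 × (1388)⁴ = 9.39×10⁶ W.

P ≈ 9.39×10⁶ W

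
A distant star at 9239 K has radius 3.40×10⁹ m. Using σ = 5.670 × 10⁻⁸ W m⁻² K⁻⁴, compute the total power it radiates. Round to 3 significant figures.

Surface area A = 4πR² = 4π(3.40×10⁹ m)² = 1.45267×10²⁰ m².
P = σAT⁴ = 5.670×10⁻⁸ × 1.45267×10²⁰ × (9239)⁴ = 6.00×10²⁸ W.

P ≈ 6.00×10²⁸ W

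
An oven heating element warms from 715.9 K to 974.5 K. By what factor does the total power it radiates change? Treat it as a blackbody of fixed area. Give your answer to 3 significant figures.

P ∝ T⁴, so P₂/P₁ = (T₂/T₁)⁴ = (974.5/715.9)⁴ = (1.36122)⁴ = 3.43.

P₂/P₁ ≈ 3.43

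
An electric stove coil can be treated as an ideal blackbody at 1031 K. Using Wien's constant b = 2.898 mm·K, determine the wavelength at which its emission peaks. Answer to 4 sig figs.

λ_max ≈ 2.811 μm

Wien's displacement law: λ_max = b/T = (2.898×10⁻³ m·K)/(1031 K) = 2.8109×10⁻⁶ m.
That is 2.811 μm, in the infrared range.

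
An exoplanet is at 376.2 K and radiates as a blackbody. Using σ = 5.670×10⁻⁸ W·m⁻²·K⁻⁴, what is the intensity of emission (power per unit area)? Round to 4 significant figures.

Stefan–Boltzmann: I = σT⁴ = 5.670×10⁻⁸ × (376.2)⁴ = 1136 W/m².

I ≈ 1136 W/m²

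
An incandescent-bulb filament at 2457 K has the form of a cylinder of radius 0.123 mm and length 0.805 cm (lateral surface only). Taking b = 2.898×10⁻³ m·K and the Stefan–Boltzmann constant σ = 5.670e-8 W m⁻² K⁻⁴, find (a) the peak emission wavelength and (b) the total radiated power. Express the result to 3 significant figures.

(a) λ_max = b/T = 2.898×10⁻³/2457 = 1.179×10⁻⁶ m = 1.18 μm.
Lateral area A = 2πrL = 2π×1.23×10⁻⁴×8.05×10⁻³ = 6.22130×10⁻⁶ m².
(b) P = σAT⁴ = 5.670×10⁻⁸×6.22130×10⁻⁶×(2457)⁴ = 12.9 W.

λ_max ≈ 1.18 μm; P ≈ 12.9 W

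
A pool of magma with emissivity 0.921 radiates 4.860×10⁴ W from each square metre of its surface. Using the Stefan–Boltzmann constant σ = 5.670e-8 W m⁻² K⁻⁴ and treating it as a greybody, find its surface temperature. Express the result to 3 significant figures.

I = εσT⁴, so T = (I/εσ)^(1/4) = (4.860×10⁴/(0.921×5.670×10⁻⁸))^(1/4) = 982 K.

T ≈ 982 K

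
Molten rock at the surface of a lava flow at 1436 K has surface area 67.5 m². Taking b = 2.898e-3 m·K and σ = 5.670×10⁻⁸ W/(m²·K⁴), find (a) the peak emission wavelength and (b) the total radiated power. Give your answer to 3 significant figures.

λ_max ≈ 2.02 μm; P ≈ 1.63×10⁷ W

(a) λ_max = b/T = 2.898×10⁻³/1436 = 2.018×10⁻⁶ m = 2.02 μm.
Area A = 67.5 m².
(b) P = σAT⁴ = 5.670×10⁻⁸×67.5×(1436)⁴ = 1.63×10⁷ W.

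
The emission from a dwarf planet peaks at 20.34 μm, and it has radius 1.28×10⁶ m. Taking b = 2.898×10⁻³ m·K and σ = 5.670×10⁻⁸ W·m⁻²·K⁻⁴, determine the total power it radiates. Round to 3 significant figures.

P ≈ 4.81×10¹⁴ W

Wien's law: T = b/λ_max = 2.898×10⁻³/2.034×10⁻⁵ = 142.478 K.
Surface area A = 4πR² = 4π(1.28×10⁶ m)² = 2.05887×10¹³ m².
Then P = σAT⁴ = 5.670×10⁻⁸×2.05887×10¹³×(142.478)⁴ = 4.81×10¹⁴ W.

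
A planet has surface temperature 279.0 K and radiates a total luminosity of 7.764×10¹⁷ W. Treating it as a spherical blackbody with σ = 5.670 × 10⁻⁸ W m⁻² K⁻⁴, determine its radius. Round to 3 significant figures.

R ≈ 1.34×10⁷ m

L = 4πR²σT⁴ ⇒ R = √(L/(4πσT⁴)).
σT⁴ = 343.558 W/m², so R = √(7.764×10¹⁷/(4π×343.558)) = 1.34×10⁷ m.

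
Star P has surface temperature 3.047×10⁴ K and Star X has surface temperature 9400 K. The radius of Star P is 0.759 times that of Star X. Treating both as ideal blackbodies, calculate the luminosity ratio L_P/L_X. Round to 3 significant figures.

L ∝ R²T⁴, so L_P/L_X = (R_P/R_X)²(T_P/T_X)⁴ = (0.759)² × (3.047×10⁴/9400)⁴ = 0.576081 × 110.402 = 63.6.

L_P/L_X ≈ 63.6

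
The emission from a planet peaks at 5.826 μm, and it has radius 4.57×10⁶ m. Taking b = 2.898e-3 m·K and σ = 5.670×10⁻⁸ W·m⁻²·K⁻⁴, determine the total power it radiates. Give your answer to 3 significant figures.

Wien's law: T = b/λ_max = 2.898×10⁻³/5.826×10⁻⁶ = 497.425 K.
Surface area A = 4πR² = 4π(4.57×10⁶ m)² = 2.62447×10¹⁴ m².
Then P = σAT⁴ = 5.670×10⁻⁸×2.62447×10¹⁴×(497.425)⁴ = 9.11×10¹⁷ W.

P ≈ 9.11×10¹⁷ W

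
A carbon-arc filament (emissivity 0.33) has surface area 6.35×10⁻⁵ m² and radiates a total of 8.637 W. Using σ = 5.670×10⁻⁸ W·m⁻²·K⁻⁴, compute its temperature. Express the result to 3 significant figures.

T ≈ 1.64×10³ K

Area A = 6.35×10⁻⁵ m².
P = εσAT⁴ ⇒ T = (P/(εσA))^(1/4) = (8.637/(0.33×5.670×10⁻⁸×6.35×10⁻⁵))^(1/4) = 1.64×10³ K.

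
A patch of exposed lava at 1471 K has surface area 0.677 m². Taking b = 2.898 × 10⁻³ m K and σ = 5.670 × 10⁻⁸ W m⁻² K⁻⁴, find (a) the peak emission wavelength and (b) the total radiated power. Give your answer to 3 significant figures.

(a) λ_max = b/T = 2.898×10⁻³/1471 = 1.970×10⁻⁶ m = 1.97 μm.
Area A = 0.677 m².
(b) P = σAT⁴ = 5.670×10⁻⁸×0.677×(1471)⁴ = 1.80×10⁵ W.

λ_max ≈ 1.97 μm; P ≈ 1.80×10⁵ W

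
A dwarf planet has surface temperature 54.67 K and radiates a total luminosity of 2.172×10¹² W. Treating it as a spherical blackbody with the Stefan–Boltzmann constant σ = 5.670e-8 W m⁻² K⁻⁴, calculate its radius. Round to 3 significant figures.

R ≈ 5.84×10⁵ m

L = 4πR²σT⁴ ⇒ R = √(L/(4πσT⁴)).
σT⁴ = 0.506500 W/m², so R = √(2.172×10¹²/(4π×0.506500)) = 5.84×10⁵ m.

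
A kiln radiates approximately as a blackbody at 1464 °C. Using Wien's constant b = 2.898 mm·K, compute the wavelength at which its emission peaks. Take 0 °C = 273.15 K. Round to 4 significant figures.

λ_max ≈ 1.668 μm

T = 1464 °C + 273.15 = 1737.15 K.
Wien's displacement law: λ_max = b/T = (2.898×10⁻³ m·K)/(1737.15 K) = 1.6682×10⁻⁶ m.
That is 1.668 μm, in the infrared range.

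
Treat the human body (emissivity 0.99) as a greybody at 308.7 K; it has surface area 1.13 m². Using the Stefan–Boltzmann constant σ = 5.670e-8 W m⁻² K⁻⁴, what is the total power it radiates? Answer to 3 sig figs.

Area A = 1.13 m².
P = εσAT⁴ = 0.99 × 5.670×10⁻⁸ × 1.13 × (308.7)⁴ = 576 W.

P ≈ 576 W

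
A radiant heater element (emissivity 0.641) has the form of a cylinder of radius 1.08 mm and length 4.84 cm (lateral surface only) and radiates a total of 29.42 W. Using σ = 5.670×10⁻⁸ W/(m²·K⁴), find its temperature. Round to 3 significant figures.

Lateral area A = 2πrL = 2π×1.08×10⁻³×0.0484 = 3.28435×10⁻⁴ m².
P = εσAT⁴ ⇒ T = (P/(εσA))^(1/4) = (29.42/(0.641×5.670×10⁻⁸×3.28435×10⁻⁴))^(1/4) = 1.25×10³ K.

T ≈ 1.25×10³ K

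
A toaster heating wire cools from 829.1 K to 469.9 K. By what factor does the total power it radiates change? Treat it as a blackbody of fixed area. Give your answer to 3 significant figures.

P₂/P₁ ≈ 0.103

P ∝ T⁴, so P₂/P₁ = (T₂/T₁)⁴ = (469.9/829.1)⁴ = (0.566759)⁴ = 0.103.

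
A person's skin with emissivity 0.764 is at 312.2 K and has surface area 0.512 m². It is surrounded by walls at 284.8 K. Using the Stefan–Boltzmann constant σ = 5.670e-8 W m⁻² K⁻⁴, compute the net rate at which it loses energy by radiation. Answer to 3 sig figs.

Net loss ≈ 64.8 W

Area A = 0.512 m².
Net radiated power P_net = εσA(T⁴ − T₀⁴) = 0.764×5.670×10⁻⁸×0.512×(312.2⁴ − 284.8⁴).
T⁴ − T₀⁴ = 9.50017×10⁹ − 6.57900×10⁹ = 2.92117×10⁹ K⁴, so P_net = 64.8 W.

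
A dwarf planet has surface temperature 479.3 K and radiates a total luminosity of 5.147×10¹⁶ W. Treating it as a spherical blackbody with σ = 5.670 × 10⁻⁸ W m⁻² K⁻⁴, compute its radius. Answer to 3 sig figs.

L = 4πR²σT⁴ ⇒ R = √(L/(4πσT⁴)).
σT⁴ = 2992.35 W/m², so R = √(5.147×10¹⁶/(4π×2992.35)) = 1.17×10⁶ m.

R ≈ 1.17×10⁶ m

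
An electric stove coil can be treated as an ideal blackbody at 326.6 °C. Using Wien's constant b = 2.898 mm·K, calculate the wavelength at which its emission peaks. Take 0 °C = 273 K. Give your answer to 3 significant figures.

λ_max ≈ 4.83 μm

T = 326.6 °C + 273 = 599.6 K.
Wien's displacement law: λ_max = b/T = (2.898×10⁻³ m·K)/(599.6 K) = 4.833×10⁻⁶ m.
That is 4.83 μm, in the infrared range.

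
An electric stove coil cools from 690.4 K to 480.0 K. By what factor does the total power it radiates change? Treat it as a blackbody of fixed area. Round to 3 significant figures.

P₂/P₁ ≈ 0.234

P ∝ T⁴, so P₂/P₁ = (T₂/T₁)⁴ = (480.0/690.4)⁴ = (0.695249)⁴ = 0.234.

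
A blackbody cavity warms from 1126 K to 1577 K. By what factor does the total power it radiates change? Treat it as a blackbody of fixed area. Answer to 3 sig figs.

P₂/P₁ ≈ 3.85

P ∝ T⁴, so P₂/P₁ = (T₂/T₁)⁴ = (1577/1126)⁴ = (1.40053)⁴ = 3.85.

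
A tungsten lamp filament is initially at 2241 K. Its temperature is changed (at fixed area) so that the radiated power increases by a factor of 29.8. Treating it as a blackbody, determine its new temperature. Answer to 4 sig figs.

T₂ ≈ 5236 K

P ∝ T⁴, so T₂/T₁ = (P₂/P₁)^(1/4) = (29.8)^(1/4) = 2.33644.
T₂ = 2241 × 2.33644 = 5236 K.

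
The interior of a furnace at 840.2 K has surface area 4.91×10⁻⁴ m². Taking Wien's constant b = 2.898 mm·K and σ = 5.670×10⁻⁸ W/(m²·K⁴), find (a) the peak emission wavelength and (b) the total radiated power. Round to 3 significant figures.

λ_max ≈ 3.45 μm; P ≈ 13.9 W

(a) λ_max = b/T = 2.898×10⁻³/840.2 = 3.449×10⁻⁶ m = 3.45 μm.
Area A = 4.91×10⁻⁴ m².
(b) P = σAT⁴ = 5.670×10⁻⁸×4.91×10⁻⁴×(840.2)⁴ = 13.9 W.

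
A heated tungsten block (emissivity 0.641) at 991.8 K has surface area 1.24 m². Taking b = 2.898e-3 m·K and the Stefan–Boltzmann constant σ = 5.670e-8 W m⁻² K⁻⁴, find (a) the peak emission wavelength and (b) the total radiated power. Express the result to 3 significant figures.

λ_max ≈ 2.92 μm; P ≈ 4.36×10⁴ W

(a) λ_max = b/T = 2.898×10⁻³/991.8 = 2.922×10⁻⁶ m = 2.92 μm.
Area A = 1.24 m².
(b) P = εσAT⁴ = 0.641×5.670×10⁻⁸×1.24×(991.8)⁴ = 4.36×10⁴ W.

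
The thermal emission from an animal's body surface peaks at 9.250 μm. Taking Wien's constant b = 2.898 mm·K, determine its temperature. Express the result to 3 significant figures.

T ≈ 313 K

Wien's law gives T = b/λ_max = (2.898×10⁻³ m·K)/(9.250×10⁻⁶ m) = 313 K.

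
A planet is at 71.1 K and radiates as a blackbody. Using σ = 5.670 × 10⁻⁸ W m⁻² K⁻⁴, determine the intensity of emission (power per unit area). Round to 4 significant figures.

Stefan–Boltzmann: I = σT⁴ = 5.670×10⁻⁸ × (71.1)⁴ = 1.449 W/m².

I ≈ 1.449 W/m²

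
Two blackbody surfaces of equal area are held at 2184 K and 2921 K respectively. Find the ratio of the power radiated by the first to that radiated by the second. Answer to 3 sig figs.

With equal areas, P₁/P₂ = (T₁/T₂)⁴ = (2184/2921)⁴ = 0.313.

P₁/P₂ ≈ 0.313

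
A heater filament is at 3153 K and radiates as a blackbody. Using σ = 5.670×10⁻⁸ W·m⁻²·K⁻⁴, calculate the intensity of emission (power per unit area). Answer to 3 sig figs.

I ≈ 5.60×10⁶ W/m²

Stefan–Boltzmann: I = σT⁴ = 5.670×10⁻⁸ × (3153)⁴ = 5.60×10⁶ W/m².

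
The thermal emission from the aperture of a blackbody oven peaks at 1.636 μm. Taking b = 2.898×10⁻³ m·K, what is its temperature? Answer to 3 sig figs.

T ≈ 1.77×10³ K

Wien's law gives T = b/λ_max = (2.898×10⁻³ m·K)/(1.636×10⁻⁶ m) = 1.77×10³ K.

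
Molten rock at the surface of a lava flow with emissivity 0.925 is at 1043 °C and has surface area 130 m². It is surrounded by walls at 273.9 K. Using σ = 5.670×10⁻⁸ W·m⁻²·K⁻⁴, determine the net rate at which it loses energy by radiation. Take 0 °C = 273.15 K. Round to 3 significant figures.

T = 1043 °C + 273.15 = 1316.15 K.
Area A = 130 m².
Net radiated power P_net = εσA(T⁴ − T₀⁴) = 0.925×5.670×10⁻⁸×130×(1316.15⁴ − 273.9⁴).
T⁴ − T₀⁴ = 3.00069×10¹² − 5.62818×10⁹ = 2.99506×10¹² K⁴, so P_net = 2.04×10⁷ W.

Net loss ≈ 2.04×10⁷ W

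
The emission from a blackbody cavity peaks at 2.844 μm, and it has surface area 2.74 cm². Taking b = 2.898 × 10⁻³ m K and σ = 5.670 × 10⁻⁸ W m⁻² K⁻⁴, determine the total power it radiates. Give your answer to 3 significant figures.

P ≈ 16.7 W

Wien's law: T = b/λ_max = 2.898×10⁻³/2.844×10⁻⁶ = 1018.99 K.
Area A = 2.74 cm² = 2.74×10⁻⁴ m².
Then P = σAT⁴ = 5.670×10⁻⁸×2.74×10⁻⁴×(1018.99)⁴ = 16.7 W.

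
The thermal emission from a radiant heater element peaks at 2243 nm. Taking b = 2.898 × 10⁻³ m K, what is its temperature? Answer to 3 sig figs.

T ≈ 1.29×10³ K

Wien's law gives T = b/λ_max = (2.898×10⁻³ m·K)/(2.243×10⁻⁶ m) = 1.29×10³ K.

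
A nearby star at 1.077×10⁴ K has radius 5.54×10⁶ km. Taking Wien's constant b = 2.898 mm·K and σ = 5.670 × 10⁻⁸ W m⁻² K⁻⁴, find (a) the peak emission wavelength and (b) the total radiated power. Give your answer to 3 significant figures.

λ_max ≈ 269 nm; P ≈ 2.94×10²⁹ W

(a) λ_max = b/T = 2.898×10⁻³/1.077×10⁴ = 2.691×10⁻⁷ m = 269 nm.
Surface area A = 4πR² = 4π(5.54×10⁹ m)² = 3.85682×10²⁰ m².
(b) P = σAT⁴ = 5.670×10⁻⁸×3.85682×10²⁰×(1.077×10⁴)⁴ = 2.94×10²⁹ W.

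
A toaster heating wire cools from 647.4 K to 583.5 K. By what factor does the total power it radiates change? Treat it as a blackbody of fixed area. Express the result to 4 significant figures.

P₂/P₁ ≈ 0.6599

P ∝ T⁴, so P₂/P₁ = (T₂/T₁)⁴ = (583.5/647.4)⁴ = (0.901297)⁴ = 0.6599.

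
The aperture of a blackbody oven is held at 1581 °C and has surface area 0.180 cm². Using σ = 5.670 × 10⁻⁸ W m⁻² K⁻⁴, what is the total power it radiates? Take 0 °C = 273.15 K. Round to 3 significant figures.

T = 1581 °C + 273.15 = 1854.15 K.
Area A = 0.180 cm² = 1.80×10⁻⁵ m².
P = σAT⁴ = 5.670×10⁻⁸ × 1.80×10⁻⁵ × (1854.15)⁴ = 12.1 W.

P ≈ 12.1 W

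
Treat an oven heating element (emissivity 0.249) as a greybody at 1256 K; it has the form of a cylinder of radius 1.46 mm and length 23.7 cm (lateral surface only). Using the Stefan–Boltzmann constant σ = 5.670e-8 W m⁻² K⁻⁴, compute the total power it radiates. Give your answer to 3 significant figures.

Lateral area A = 2πrL = 2π×1.46×10⁻³×0.237 = 2.17411×10⁻³ m².
P = εσAT⁴ = 0.249 × 5.670×10⁻⁸ × 2.17411×10⁻³ × (1256)⁴ = 76.4 W.

P ≈ 76.4 W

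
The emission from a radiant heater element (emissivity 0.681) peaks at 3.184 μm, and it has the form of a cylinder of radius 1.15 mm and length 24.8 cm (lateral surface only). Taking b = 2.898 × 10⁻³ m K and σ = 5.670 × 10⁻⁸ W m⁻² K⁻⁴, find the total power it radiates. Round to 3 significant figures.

P ≈ 47.5 W

Wien's law: T = b/λ_max = 2.898×10⁻³/3.184×10⁻⁶ = 910.176 K.
Lateral area A = 2πrL = 2π×1.15×10⁻³×0.248 = 1.79196×10⁻³ m².
Then P = εσAT⁴ = 0.681×5.670×10⁻⁸×1.79196×10⁻³×(910.176)⁴ = 47.5 W.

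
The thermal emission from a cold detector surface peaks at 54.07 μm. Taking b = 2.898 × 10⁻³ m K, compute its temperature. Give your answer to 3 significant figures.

Wien's law gives T = b/λ_max = (2.898×10⁻³ m·K)/(5.407×10⁻⁵ m) = 53.6 K.

T ≈ 53.6 K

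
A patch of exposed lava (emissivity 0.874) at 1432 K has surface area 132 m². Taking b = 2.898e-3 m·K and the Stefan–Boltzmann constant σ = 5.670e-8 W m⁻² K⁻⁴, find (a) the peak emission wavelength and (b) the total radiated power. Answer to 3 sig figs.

λ_max ≈ 2.02×10³ nm; P ≈ 2.75×10⁷ W

(a) λ_max = b/T = 2.898×10⁻³/1432 = 2.024×10⁻⁶ m = 2.02×10³ nm.
Area A = 132 m².
(b) P = εσAT⁴ = 0.874×5.670×10⁻⁸×132×(1432)⁴ = 2.75×10⁷ W.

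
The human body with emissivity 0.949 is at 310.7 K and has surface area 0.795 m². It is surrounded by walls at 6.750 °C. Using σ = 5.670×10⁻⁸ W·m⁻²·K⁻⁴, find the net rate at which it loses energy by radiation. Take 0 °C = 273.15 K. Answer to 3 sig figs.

Net loss ≈ 136 W

Surroundings: T = 6.750 °C + 273.15 = 279.900 K.
Area A = 0.795 m².
Net radiated power P_net = εσA(T⁴ − T₀⁴) = 0.949×5.670×10⁻⁸×0.795×(310.7⁴ − 279.900⁴).
T⁴ − T₀⁴ = 9.31891×10⁹ − 6.13778×10⁹ = 3.18113×10⁹ K⁴, so P_net = 136 W.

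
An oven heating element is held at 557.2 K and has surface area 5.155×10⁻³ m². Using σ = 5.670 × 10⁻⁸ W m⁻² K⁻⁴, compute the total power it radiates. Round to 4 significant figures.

P ≈ 28.17 W

Area A = 5.155×10⁻³ m².
P = σAT⁴ = 5.670×10⁻⁸ × 5.155×10⁻³ × (557.2)⁴ = 28.17 W.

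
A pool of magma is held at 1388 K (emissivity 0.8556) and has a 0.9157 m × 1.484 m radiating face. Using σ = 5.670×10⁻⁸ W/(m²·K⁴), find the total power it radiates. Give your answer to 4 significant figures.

Area A = 0.9157 × 1.484 = 1.3589 m².
P = εσAT⁴ = 0.8556 × 5.670×10⁻⁸ × 1.3589 × (1388)⁴ = 2.447×10⁵ W.

P ≈ 2.447×10⁵ W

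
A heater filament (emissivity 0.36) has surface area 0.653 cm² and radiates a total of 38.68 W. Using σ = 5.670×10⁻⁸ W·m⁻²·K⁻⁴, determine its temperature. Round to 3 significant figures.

T ≈ 2.32×10³ K

Area A = 0.653 cm² = 6.53×10⁻⁵ m².
P = εσAT⁴ ⇒ T = (P/(εσA))^(1/4) = (38.68/(0.36×5.670×10⁻⁸×6.53×10⁻⁵))^(1/4) = 2.32×10³ K.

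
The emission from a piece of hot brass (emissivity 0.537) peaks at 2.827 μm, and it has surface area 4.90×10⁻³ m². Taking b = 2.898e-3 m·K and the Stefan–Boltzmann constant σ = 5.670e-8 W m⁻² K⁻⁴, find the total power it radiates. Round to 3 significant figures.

Wien's law: T = b/λ_max = 2.898×10⁻³/2.827×10⁻⁶ = 1025.11 K.
Area A = 4.90×10⁻³ m².
Then P = εσAT⁴ = 0.537×5.670×10⁻⁸×4.90×10⁻³×(1025.11)⁴ = 165 W.

P ≈ 165 W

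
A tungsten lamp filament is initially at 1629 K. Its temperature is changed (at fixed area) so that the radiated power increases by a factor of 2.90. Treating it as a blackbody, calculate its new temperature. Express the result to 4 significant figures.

T₂ ≈ 2126 K

P ∝ T⁴, so T₂/T₁ = (P₂/P₁)^(1/4) = (2.90)^(1/4) = 1.30497.
T₂ = 1629 × 1.30497 = 2126 K.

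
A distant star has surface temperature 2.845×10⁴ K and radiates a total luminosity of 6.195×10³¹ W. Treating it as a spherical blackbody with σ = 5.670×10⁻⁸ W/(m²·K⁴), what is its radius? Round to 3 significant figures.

L = 4πR²σT⁴ ⇒ R = √(L/(4πσT⁴)).
σT⁴ = 3.71460×10¹⁰ W/m², so R = √(6.195×10³¹/(4π×3.71460×10¹⁰)) = 1.15×10¹⁰ m.

R ≈ 1.15×10¹⁰ m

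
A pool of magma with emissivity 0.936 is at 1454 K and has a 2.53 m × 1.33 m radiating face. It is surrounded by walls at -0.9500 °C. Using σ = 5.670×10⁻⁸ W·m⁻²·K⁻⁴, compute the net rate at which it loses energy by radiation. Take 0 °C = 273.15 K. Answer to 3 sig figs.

Net loss ≈ 7.97×10⁵ W

Surroundings: T = -0.9500 °C + 273.15 = 272.2000 K.
Area A = 2.53 × 1.33 = 3.3649 m².
Net radiated power P_net = εσA(T⁴ − T₀⁴) = 0.936×5.670×10⁻⁸×3.3649×(1454⁴ − 272.2000⁴).
T⁴ − T₀⁴ = 4.46949×10¹² − 5.48975×10⁹ = 4.46400×10¹² K⁴, so P_net = 7.97×10⁵ W.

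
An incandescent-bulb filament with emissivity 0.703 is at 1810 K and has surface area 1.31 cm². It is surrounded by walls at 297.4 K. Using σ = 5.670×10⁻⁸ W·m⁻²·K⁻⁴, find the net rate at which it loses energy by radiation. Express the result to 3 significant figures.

Area A = 1.31 cm² = 1.31×10⁻⁴ m².
Net radiated power P_net = εσA(T⁴ − T₀⁴) = 0.703×5.670×10⁻⁸×1.31×10⁻⁴×(1810⁴ − 297.4⁴).
T⁴ − T₀⁴ = 1.07328×10¹³ − 7.82283×10⁹ = 1.07250×10¹³ K⁴, so P_net = 56.0 W.

Net loss ≈ 56.0 W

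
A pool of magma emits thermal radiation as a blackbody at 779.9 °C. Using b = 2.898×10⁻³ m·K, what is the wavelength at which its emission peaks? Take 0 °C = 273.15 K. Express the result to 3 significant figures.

λ_max ≈ 2.75 μm

T = 779.9 °C + 273.15 = 1053.05 K.
Wien's displacement law: λ_max = b/T = (2.898×10⁻³ m·K)/(1053.05 K) = 2.752×10⁻⁶ m.
That is 2.75 μm, in the infrared range.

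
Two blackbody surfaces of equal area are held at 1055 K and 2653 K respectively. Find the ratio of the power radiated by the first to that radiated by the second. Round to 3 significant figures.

With equal areas, P₁/P₂ = (T₁/T₂)⁴ = (1055/2653)⁴ = 0.0250.

P₁/P₂ ≈ 0.0250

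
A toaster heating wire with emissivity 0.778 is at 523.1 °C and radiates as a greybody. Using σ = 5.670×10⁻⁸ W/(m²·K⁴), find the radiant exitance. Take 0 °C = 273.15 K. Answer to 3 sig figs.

I ≈ 1.77×10⁴ W/m²

T = 523.1 °C + 273.15 = 796.25 K.
Stefan–Boltzmann: I = εσT⁴ = 0.778 × 5.670×10⁻⁸ × (796.25)⁴ = 1.77×10⁴ W/m².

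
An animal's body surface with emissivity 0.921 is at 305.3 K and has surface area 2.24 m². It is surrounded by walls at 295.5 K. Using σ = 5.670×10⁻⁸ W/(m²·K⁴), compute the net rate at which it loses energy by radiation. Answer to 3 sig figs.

Area A = 2.24 m².
Net radiated power P_net = εσA(T⁴ − T₀⁴) = 0.921×5.670×10⁻⁸×2.24×(305.3⁴ − 295.5⁴).
T⁴ − T₀⁴ = 8.68775×10⁹ − 7.62483×10⁹ = 1.06292×10⁹ K⁴, so P_net = 124 W.

Net loss ≈ 124 W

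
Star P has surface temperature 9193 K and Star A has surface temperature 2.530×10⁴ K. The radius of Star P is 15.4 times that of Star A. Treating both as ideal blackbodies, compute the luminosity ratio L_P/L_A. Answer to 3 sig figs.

L_P/L_A ≈ 4.13

L ∝ R²T⁴, so L_P/L_A = (R_P/R_A)²(T_P/T_A)⁴ = (15.4)² × (9193/2.530×10⁴)⁴ = 237.16 × 0.0174320 = 4.13.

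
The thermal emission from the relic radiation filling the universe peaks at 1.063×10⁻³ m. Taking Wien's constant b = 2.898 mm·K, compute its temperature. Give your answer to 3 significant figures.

T ≈ 2.73 K

Wien's law gives T = b/λ_max = (2.898×10⁻³ m·K)/(1.063×10⁻³ m) = 2.73 K.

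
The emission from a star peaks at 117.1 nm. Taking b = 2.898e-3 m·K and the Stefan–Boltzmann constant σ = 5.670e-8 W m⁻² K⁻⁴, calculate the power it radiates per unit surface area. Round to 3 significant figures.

Wien's law: T = b/λ_max = 2.898×10⁻³/1.171×10⁻⁷ = 24748.1 K.
Then I = σT⁴ = 5.670×10⁻⁸×(24748.1)⁴ = 2.13×10¹⁰ W/m².

I ≈ 2.13×10¹⁰ W/m²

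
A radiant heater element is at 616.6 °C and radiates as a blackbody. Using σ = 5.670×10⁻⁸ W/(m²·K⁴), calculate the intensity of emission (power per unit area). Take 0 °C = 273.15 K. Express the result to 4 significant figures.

T = 616.6 °C + 273.15 = 889.75 K.
Stefan–Boltzmann: I = σT⁴ = 5.670×10⁻⁸ × (889.75)⁴ = 3.553×10⁴ W/m².

I ≈ 3.553×10⁴ W/m²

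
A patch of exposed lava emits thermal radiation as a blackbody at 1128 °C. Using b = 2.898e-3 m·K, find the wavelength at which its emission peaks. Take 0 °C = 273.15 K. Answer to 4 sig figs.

T = 1128 °C + 273.15 = 1401.15 K.
Wien's displacement law: λ_max = b/T = (2.898×10⁻³ m·K)/(1401.15 K) = 2.0683×10⁻⁶ m.
That is 2.068 μm, in the infrared range.

λ_max ≈ 2.068 μm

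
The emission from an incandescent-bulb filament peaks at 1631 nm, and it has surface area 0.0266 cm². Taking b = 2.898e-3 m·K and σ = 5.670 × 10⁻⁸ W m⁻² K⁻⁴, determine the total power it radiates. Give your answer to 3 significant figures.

Wien's law: T = b/λ_max = 2.898×10⁻³/1.631×10⁻⁶ = 1776.82 K.
Area A = 0.0266 cm² = 2.66×10⁻⁶ m².
Then P = σAT⁴ = 5.670×10⁻⁸×2.66×10⁻⁶×(1776.82)⁴ = 1.50 W.

P ≈ 1.50 W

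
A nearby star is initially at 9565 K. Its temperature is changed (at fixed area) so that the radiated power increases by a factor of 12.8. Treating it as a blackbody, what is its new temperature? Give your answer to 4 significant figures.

T₂ ≈ 1.809×10⁴ K

P ∝ T⁴, so T₂/T₁ = (P₂/P₁)^(1/4) = (12.8)^(1/4) = 1.89148.
T₂ = 9565 × 1.89148 = 1.809×10⁴ K.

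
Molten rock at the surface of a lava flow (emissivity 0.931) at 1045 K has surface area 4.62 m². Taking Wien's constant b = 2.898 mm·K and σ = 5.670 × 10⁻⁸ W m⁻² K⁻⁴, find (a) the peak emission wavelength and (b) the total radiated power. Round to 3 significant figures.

λ_max ≈ 2.77×10³ nm; P ≈ 2.91×10⁵ W

(a) λ_max = b/T = 2.898×10⁻³/1045 = 2.773×10⁻⁶ m = 2.77×10³ nm.
Area A = 4.62 m².
(b) P = εσAT⁴ = 0.931×5.670×10⁻⁸×4.62×(1045)⁴ = 2.91×10⁵ W.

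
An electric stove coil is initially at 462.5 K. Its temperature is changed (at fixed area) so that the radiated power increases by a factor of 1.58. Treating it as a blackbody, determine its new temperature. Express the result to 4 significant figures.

P ∝ T⁴, so T₂/T₁ = (P₂/P₁)^(1/4) = (1.58)^(1/4) = 1.12115.
T₂ = 462.5 × 1.12115 = 518.5 K.

T₂ ≈ 518.5 K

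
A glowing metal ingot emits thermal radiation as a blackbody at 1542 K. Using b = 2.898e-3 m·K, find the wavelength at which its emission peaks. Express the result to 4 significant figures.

Wien's displacement law: λ_max = b/T = (2.898×10⁻³ m·K)/(1542 K) = 1.8794×10⁻⁶ m.
That is 1879 nm, in the infrared range.

λ_max ≈ 1879 nm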